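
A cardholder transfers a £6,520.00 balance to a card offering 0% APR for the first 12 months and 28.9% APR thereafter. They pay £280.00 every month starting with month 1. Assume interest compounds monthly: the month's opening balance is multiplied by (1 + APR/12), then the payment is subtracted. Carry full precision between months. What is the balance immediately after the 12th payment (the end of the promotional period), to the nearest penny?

£3,160.00

Promo months 1–12 at r₀ = 0%/12 = 0; months 13+ at r₁ = 28.9%/12 = 0.0240833.
After month 12 (no interest yet): B = £6,520.00 − 12·£280.00 = £3,160.00.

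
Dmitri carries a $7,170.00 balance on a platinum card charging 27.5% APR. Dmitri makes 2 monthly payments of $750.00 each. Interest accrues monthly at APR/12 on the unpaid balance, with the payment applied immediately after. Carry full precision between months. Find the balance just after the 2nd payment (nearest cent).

$5,985.20

Monthly rate r = 27.5%/12 = 2.29167% = 0.0229167.
Each month: B ← B·(1+r) − $750.00.
Month 1: interest $164.31; balance after payment $6,584.31.
Month 2: interest $150.89; balance after payment $5,985.20.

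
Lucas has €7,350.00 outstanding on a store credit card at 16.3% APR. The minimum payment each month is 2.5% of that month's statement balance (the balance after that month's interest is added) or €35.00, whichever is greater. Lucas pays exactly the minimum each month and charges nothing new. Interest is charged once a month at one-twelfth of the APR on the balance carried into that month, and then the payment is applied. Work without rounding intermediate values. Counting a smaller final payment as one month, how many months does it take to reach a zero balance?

Monthly rate r = 16.3%/12 = 1.35833% = 0.0135833.
While 2.5% of the post-interest balance exceeds €35.00, each month B ← (B·(1+r))·(1 − 0.025), i.e. B shrinks by the factor (1+r)·0.975 = 0.98824.
This holds for months 1–142. Entering month 143 the balance is €1,370.84; 2.5% of the post-interest balance is now below €35.00, so the flat €35.00 minimum applies from here.
From month 143 a fixed €35.00 at rate r clears €1,370.84 in 57 more payments. Total: 142 + 57 = 199 months.

199 months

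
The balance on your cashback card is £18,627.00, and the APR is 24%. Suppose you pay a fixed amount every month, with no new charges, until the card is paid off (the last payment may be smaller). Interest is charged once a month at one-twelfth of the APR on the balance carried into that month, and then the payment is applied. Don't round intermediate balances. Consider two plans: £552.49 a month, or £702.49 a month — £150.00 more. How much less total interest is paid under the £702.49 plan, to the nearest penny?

£4,489.33

Monthly rate r = 24%/12 = 2% = 0.02.
At £552.49/mo: n = ⌈−ln(1 − rB₀/P)/ln(1+r)⌉ = 57 payments (last £358.62); total interest = total paid − £18,627.00 = £12,671.06.
At £702.49/mo: 39 payments (last £114.11); total interest £8,181.73.
Interest saved = £12,671.06 − £8,181.73 = £4,489.33.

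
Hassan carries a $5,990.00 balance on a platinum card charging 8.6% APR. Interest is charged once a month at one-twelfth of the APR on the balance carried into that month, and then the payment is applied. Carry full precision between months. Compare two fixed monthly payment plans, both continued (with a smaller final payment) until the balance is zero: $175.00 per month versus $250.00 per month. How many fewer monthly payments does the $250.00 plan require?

13 fewer payments

Monthly rate r = 8.6%/12 = 0.716667% = 0.00716667.
At $175.00/mo: n = ⌈−ln(1 − rB₀/P)/ln(1+r)⌉ = 40 payments (last $72.15); total interest = total paid − $5,990.00 = $907.15.
At $250.00/mo: 27 payments (last $95.68); total interest $605.68.
Payments saved = 40 − 27 = 13.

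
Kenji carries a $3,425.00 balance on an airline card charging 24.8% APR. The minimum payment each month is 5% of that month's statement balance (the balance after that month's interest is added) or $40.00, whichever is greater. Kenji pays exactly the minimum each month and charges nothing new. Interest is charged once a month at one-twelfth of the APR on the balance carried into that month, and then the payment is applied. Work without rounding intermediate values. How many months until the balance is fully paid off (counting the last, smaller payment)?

74 months

Monthly rate r = 24.8%/12 = 2.06667% = 0.0206667.
While 5% of the post-interest balance exceeds $40.00, each month B ← (B·(1+r))·(1 − 0.05), i.e. B shrinks by the factor (1+r)·0.95 = 0.96963.
This holds for months 1–48. Entering month 49 the balance is $779.51; 5% of the post-interest balance is now below $40.00, so the flat $40.00 minimum applies from here.
From month 49 a fixed $40.00 at rate r clears $779.51 in 26 more payments. Total: 48 + 26 = 74 months.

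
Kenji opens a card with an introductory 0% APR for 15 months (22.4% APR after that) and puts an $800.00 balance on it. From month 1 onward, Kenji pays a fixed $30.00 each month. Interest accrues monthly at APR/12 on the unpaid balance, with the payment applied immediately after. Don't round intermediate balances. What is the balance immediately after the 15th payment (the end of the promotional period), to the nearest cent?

Promo months 1–15 at r₀ = 0%/12 = 0; months 16+ at r₁ = 22.4%/12 = 0.0186667.
After month 15 (no interest yet): B = $800.00 − 15·$30.00 = $350.00.

$350.00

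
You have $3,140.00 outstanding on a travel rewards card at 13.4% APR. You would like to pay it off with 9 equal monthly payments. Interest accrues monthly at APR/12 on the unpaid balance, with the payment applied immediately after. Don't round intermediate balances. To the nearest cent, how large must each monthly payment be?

$368.66

Monthly rate r = 13.4%/12 = 1.11667% = 0.0111667.
Level-payment amortization: P = B₀·r / (1 − (1+r)^(−n)) = 3140.00·0.0111667 / (1 − 1.01117^(−9)).
Denominator 1 − (1+r)^(−9) = 0.0951110207.
P = 35.0633 / 0.0951110207 ≈ 368.66.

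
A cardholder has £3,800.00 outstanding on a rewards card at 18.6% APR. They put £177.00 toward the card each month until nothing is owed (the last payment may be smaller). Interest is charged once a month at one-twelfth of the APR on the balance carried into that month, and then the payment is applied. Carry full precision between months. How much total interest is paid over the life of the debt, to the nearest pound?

Monthly rate r = 18.6%/12 = 1.55% = 0.0155.
Payoff takes n = ⌈−ln(1 − rB₀/P)/ln(1+r)⌉ = ⌈26.306⌉ = 27 payments; the last is £54.48.
Total paid = 26·£177.00 + £54.48 = £4,656.48.
Total interest = total paid − principal = £4,656.48 − £3,800.00 = £856.48.

£856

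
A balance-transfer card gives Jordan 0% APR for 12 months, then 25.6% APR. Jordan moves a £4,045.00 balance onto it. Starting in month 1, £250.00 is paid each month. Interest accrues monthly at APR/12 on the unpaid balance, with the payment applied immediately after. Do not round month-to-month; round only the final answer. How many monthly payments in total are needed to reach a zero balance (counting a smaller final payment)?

Promo months 1–12 at r₀ = 0%/12 = 0; months 13+ at r₁ = 25.6%/12 = 0.0213333.
After month 12 (no interest yet): B = £4,045.00 − 12·£250.00 = £1,045.00.
Then at r₁ with £250.00/mo: n₂ = −ln(1 − r₁·B/P)/ln(1+r₁) ≈ 4.42 → 5 more payments.

17 months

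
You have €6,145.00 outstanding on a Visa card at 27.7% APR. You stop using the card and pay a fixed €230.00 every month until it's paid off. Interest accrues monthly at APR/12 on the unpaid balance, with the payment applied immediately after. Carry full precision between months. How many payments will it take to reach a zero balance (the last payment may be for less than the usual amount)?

43 months

Monthly rate r = 27.7%/12 = 2.30833% = 0.0230833.
Recurrence: B ← B·(1+r) − €230.00.
Month 1: interest €141.85; balance after payment €6,056.85.
Month 2: interest €139.81; balance after payment €5,966.66.
Closed form: n = −ln(1 − rB₀/P)/ln(1+r) = −ln(0.38327)/ln(1.02308) ≈ 42.023, so the balance reaches zero during payment 43.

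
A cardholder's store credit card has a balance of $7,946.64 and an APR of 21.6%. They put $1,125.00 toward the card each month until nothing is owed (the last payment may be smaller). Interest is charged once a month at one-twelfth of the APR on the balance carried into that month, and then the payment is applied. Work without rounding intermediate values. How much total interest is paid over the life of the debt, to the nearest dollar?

$631

Monthly rate r = 21.6%/12 = 1.8% = 0.018.
Payoff takes n = ⌈−ln(1 − rB₀/P)/ln(1+r)⌉ = ⌈7.623⌉ = 8 payments; the last is $702.82.
Total paid = 7·$1,125.00 + $702.82 = $8,577.82.
Total interest = total paid − principal = $8,577.82 − $7,946.64 = $631.18.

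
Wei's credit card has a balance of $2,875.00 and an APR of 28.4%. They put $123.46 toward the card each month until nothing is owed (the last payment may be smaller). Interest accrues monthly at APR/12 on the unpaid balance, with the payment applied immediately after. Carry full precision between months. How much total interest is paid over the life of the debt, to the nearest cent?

Monthly rate r = 28.4%/12 = 2.36667% = 0.0236667.
Payoff takes n = ⌈−ln(1 − rB₀/P)/ln(1+r)⌉ = ⌈34.244⌉ = 35 payments; the last is $30.43.
Total paid = 34·$123.46 + $30.43 = $4,228.07.
Total interest = total paid − principal = $4,228.07 − $2,875.00 = $1,353.07.

$1,353.07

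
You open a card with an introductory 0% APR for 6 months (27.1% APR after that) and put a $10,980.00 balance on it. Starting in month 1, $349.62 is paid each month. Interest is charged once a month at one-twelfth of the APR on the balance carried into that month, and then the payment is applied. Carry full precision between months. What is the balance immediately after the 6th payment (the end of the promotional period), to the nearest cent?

$8,882.28

Promo months 1–6 at r₀ = 0%/12 = 0; months 7+ at r₁ = 27.1%/12 = 0.0225833.
After month 6 (no interest yet): B = $10,980.00 − 6·$349.62 = $8,882.28.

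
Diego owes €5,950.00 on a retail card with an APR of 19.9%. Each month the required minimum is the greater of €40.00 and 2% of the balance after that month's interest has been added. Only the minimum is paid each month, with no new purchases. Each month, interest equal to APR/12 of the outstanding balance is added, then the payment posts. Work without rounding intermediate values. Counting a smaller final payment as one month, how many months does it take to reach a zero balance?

398 months

Monthly rate r = 19.9%/12 = 1.65833% = 0.0165833.
While 2% of the post-interest balance exceeds €40.00, each month B ← (B·(1+r))·(1 − 0.02), i.e. B shrinks by the factor (1+r)·0.98 = 0.99625.
This holds for months 1–295. Entering month 296 the balance is €1,965.12; 2% of the post-interest balance is now below €40.00, so the flat €40.00 minimum applies from here.
From month 296 a fixed €40.00 at rate r clears €1,965.12 in 103 more payments. Total: 295 + 103 = 398 months.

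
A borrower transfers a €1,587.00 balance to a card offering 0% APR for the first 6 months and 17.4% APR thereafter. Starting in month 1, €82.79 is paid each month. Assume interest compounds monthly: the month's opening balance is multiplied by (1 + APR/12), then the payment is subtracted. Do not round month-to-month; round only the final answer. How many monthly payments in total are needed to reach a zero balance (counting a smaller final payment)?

21 payments

Promo months 1–6 at r₀ = 0%/12 = 0; months 7+ at r₁ = 17.4%/12 = 0.0145.
After month 6 (no interest yet): B = €1,587.00 − 6·€82.79 = €1,090.26.
Then at r₁ with €82.79/mo: n₂ = −ln(1 − r₁·B/P)/ln(1+r₁) ≈ 14.72 → 15 more payments.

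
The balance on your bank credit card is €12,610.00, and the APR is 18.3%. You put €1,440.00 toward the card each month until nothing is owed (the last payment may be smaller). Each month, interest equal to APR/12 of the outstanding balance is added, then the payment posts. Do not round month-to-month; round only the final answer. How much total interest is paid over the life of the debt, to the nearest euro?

€1,031

Monthly rate r = 18.3%/12 = 1.525% = 0.01525.
Payoff takes n = ⌈−ln(1 − rB₀/P)/ln(1+r)⌉ = ⌈9.471⌉ = 10 payments; the last is €681.03.
Total paid = 9·€1,440.00 + €681.03 = €13,641.03.
Total interest = total paid − principal = €13,641.03 − €12,610.00 = €1,031.03.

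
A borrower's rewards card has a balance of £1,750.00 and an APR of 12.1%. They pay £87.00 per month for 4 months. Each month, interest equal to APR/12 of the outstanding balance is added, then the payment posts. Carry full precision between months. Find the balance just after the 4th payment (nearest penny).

£1,468.36

Monthly rate r = 12.1%/12 = 1.00833% = 0.0100833.
Each month: B ← B·(1+r) − £87.00.
Month 1: interest £17.65; balance after payment £1,680.65.
Month 2: interest £16.95; balance after payment £1,610.59.
Month 3: interest £16.24; balance after payment £1,539.83.
Month 4: interest £15.53; balance after payment £1,468.36.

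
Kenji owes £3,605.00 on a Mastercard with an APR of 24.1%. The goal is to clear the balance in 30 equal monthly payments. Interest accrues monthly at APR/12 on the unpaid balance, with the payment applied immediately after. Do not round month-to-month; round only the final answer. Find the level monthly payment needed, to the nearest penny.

£161.15

Monthly rate r = 24.1%/12 = 2.00833% = 0.0200833.
Level-payment amortization: P = B₀·r / (1 − (1+r)^(−n)) = 3605.00·0.0200833 / (1 − 1.02008^(−30)).
Denominator 1 − (1+r)^(−30) = 0.449280514.
P = 72.4004 / 0.449280514 ≈ 161.15.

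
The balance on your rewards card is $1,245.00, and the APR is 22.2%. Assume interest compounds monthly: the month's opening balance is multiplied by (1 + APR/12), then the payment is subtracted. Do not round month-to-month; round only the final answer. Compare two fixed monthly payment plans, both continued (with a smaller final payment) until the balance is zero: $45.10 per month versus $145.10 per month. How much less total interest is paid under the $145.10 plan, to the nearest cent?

Monthly rate r = 22.2%/12 = 1.85% = 0.0185.
At $45.10/mo: n = ⌈−ln(1 − rB₀/P)/ln(1+r)⌉ = 39 payments (last $44.78); total interest = total paid − $1,245.00 = $513.58.
At $145.10/mo: 10 payments (last $62.62); total interest $123.52.
Interest saved = $513.58 − $123.52 = $390.06.

$390.06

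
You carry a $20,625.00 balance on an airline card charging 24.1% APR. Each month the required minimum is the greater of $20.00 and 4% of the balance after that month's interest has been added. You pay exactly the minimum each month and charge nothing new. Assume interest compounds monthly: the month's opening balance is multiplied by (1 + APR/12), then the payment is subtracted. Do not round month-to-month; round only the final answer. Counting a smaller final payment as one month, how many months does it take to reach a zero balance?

213 months

Monthly rate r = 24.1%/12 = 2.00833% = 0.0200833.
While 4% of the post-interest balance exceeds $20.00, each month B ← (B·(1+r))·(1 − 0.04), i.e. B shrinks by the factor (1+r)·0.96 = 0.97928.
This holds for months 1–179. Entering month 180 the balance is $486.10; 4% of the post-interest balance is now below $20.00, so the flat $20.00 minimum applies from here.
From month 180 a fixed $20.00 at rate r clears $486.10 in 34 more payments. Total: 179 + 34 = 213 months.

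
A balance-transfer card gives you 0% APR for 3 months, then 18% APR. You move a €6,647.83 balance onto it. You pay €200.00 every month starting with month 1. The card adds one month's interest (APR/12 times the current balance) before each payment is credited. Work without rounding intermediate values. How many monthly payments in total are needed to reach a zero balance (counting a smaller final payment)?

44 payments

Promo months 1–3 at r₀ = 0%/12 = 0; months 4+ at r₁ = 18%/12 = 0.015.
After month 3 (no interest yet): B = €6,647.83 − 3·€200.00 = €6,047.83.
Then at r₁ with €200.00/mo: n₂ = −ln(1 − r₁·B/P)/ln(1+r₁) ≈ 40.59 → 41 more payments.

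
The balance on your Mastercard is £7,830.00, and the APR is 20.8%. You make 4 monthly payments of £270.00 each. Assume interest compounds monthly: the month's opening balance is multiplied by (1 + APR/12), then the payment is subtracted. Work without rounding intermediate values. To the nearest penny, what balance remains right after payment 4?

£7,278.75

Monthly rate r = 20.8%/12 = 1.73333% = 0.0173333.
Each month: B ← B·(1+r) − £270.00.
Month 1: interest £135.72; balance after payment £7,695.72.
Month 2: interest £133.39; balance after payment £7,559.11.
Month 3: interest £131.02; balance after payment £7,420.14.
Month 4: interest £128.62; balance after payment £7,278.75.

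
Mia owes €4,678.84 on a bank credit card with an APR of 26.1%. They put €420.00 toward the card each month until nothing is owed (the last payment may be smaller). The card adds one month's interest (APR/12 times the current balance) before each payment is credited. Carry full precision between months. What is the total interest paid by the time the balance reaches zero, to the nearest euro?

Monthly rate r = 26.1%/12 = 2.175% = 0.02175.
Payoff takes n = ⌈−ln(1 − rB₀/P)/ln(1+r)⌉ = ⌈12.895⌉ = 13 payments; the last is €376.40.
Total paid = 12·€420.00 + €376.40 = €5,416.40.
Total interest = total paid − principal = €5,416.40 − €4,678.84 = €737.56.

€738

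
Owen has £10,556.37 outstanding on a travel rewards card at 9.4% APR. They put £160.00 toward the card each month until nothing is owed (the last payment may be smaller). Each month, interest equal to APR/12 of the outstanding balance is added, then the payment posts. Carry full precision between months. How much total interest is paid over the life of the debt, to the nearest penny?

£4,358.79

Monthly rate r = 9.4%/12 = 0.783333% = 0.00783333.
Payoff takes n = ⌈−ln(1 − rB₀/P)/ln(1+r)⌉ = ⌈93.219⌉ = 94 payments; the last is £35.16.
Total paid = 93·£160.00 + £35.16 = £14,915.16.
Total interest = total paid − principal = £14,915.16 − £10,556.37 = £4,358.79.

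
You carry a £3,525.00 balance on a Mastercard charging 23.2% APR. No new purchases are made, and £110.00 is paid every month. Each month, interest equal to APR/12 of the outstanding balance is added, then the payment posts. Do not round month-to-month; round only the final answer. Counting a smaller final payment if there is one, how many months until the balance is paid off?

51 months

Monthly rate r = 23.2%/12 = 1.93333% = 0.0193333.
Recurrence: B ← B·(1+r) − £110.00.
Month 1: interest £68.15; balance after payment £3,483.15.
Month 2: interest £67.34; balance after payment £3,440.49.
Closed form: n = −ln(1 − rB₀/P)/ln(1+r) = −ln(0.38045)/ln(1.01933) ≈ 50.467, so the balance reaches zero during payment 51.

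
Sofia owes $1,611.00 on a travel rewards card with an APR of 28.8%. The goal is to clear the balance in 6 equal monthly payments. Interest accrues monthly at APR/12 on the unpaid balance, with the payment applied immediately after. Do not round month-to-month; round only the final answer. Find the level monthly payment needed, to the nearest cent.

Monthly rate r = 28.8%/12 = 2.4% = 0.024.
Level-payment amortization: P = B₀·r / (1 − (1+r)^(−n)) = 1611.00·0.024 / (1 − 1.024^(−6)).
Denominator 1 − (1+r)^(−6) = 0.132638262.
P = 38.664 / 0.132638262 ≈ 291.50.

$291.50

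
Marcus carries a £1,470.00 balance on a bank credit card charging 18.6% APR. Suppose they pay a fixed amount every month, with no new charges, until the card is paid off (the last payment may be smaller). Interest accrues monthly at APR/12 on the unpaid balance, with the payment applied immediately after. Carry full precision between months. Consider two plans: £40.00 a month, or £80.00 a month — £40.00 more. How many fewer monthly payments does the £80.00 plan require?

33 fewer payments

Monthly rate r = 18.6%/12 = 1.55% = 0.0155.
At £40.00/mo: n = ⌈−ln(1 − rB₀/P)/ln(1+r)⌉ = 55 payments (last £32.60); total interest = total paid − £1,470.00 = £722.60.
At £80.00/mo: 22 payments (last £63.59); total interest £273.59.
Payments saved = 55 − 22 = 33.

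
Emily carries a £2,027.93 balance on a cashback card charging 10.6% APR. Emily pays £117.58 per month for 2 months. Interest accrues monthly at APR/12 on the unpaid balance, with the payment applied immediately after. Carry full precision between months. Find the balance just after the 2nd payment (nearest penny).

Monthly rate r = 10.6%/12 = 0.883333% = 0.00883333.
Each month: B ← B·(1+r) − £117.58.
Month 1: interest £17.91; balance after payment £1,928.26.
Month 2: interest £17.03; balance after payment £1,827.72.

£1,827.72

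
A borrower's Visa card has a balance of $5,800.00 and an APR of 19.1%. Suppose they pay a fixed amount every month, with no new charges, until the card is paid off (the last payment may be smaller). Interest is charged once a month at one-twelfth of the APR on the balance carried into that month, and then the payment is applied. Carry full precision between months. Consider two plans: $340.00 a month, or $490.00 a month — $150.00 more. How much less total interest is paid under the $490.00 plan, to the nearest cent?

Monthly rate r = 19.1%/12 = 1.59167% = 0.0159167.
At $340.00/mo: n = ⌈−ln(1 − rB₀/P)/ln(1+r)⌉ = 21 payments (last $21.00); total interest = total paid − $5,800.00 = $1,021.00.
At $490.00/mo: 14 payments (last $108.09); total interest $678.09.
Interest saved = $1,021.00 − $678.09 = $342.91.

$342.91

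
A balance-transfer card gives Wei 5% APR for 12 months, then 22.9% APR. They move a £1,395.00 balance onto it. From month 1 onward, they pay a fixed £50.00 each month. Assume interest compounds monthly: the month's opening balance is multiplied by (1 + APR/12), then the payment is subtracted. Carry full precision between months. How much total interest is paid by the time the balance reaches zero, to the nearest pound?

£246

Promo months 1–12 at r₀ = 5%/12 = 0.00416667; months 13+ at r₁ = 22.9%/12 = 0.0190833.
After month 12: iterate B ← B·(1+r₀) − £50.00 for 12 months → £852.43.
Then at r₁ with £50.00/mo: n₂ = −ln(1 − r₁·B/P)/ln(1+r₁) ≈ 20.82 → 21 more payments.
Total paid = 32·£50.00 + £41.02 = £1,641.02; interest = £1,641.02 − £1,395.00 = £246.02.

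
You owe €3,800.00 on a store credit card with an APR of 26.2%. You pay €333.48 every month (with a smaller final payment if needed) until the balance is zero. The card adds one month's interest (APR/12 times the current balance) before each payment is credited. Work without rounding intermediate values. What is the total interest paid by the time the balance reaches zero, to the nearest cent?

€617.61

Monthly rate r = 26.2%/12 = 2.18333% = 0.0218333.
Payoff takes n = ⌈−ln(1 − rB₀/P)/ln(1+r)⌉ = ⌈13.245⌉ = 14 payments; the last is €82.37.
Total paid = 13·€333.48 + €82.37 = €4,417.61.
Total interest = total paid − principal = €4,417.61 − €3,800.00 = €617.61.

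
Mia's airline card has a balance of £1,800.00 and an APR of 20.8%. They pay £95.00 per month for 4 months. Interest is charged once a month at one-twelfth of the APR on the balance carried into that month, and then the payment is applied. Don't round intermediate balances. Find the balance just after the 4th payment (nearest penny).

Monthly rate r = 20.8%/12 = 1.73333% = 0.0173333.
Each month: B ← B·(1+r) − £95.00.
Month 1: interest £31.20; balance after payment £1,736.20.
Month 2: interest £30.09; balance after payment £1,671.29.
Month 3: interest £28.97; balance after payment £1,605.26.
Month 4: interest £27.82; balance after payment £1,538.09.

£1,538.09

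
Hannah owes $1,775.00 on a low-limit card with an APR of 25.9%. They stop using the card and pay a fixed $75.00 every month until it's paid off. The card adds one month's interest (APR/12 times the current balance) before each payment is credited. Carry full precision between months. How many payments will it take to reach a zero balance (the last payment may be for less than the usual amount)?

34 months

Monthly rate r = 25.9%/12 = 2.15833% = 0.0215833.
Recurrence: B ← B·(1+r) − $75.00.
Month 1: interest $38.31; balance after payment $1,738.31.
Month 2: interest $37.52; balance after payment $1,700.83.
Closed form: n = −ln(1 − rB₀/P)/ln(1+r) = −ln(0.48919)/ln(1.02158) ≈ 33.483, so the balance reaches zero during payment 34.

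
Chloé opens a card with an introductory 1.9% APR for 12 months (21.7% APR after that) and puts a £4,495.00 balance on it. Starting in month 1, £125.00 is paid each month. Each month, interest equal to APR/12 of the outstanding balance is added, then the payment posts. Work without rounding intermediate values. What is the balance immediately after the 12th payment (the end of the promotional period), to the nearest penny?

Promo months 1–12 at r₀ = 1.9%/12 = 0.00158333; months 13+ at r₁ = 21.7%/12 = 0.0180833.
After month 12: iterate B ← B·(1+r₀) − £125.00 for 12 months → £3,068.02.

£3,068.02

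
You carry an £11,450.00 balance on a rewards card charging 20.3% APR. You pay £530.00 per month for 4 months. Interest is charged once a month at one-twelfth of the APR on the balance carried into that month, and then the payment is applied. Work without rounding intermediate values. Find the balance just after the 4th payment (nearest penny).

Monthly rate r = 20.3%/12 = 1.69167% = 0.0169167.
Each month: B ← B·(1+r) − £530.00.
Month 1: interest £193.70; balance after payment £11,113.70.
Month 2: interest £188.01; balance after payment £10,771.70.
Month 3: interest £182.22; balance after payment £10,423.92.
Month 4: interest £176.34; balance after payment £10,070.26.

£10,070.26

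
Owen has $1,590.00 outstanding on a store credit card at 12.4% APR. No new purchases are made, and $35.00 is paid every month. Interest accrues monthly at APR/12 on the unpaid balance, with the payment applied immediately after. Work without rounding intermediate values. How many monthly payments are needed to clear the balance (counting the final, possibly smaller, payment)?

Monthly rate r = 12.4%/12 = 1.03333% = 0.0103333.
Recurrence: B ← B·(1+r) − $35.00.
Month 1: interest $16.43; balance after payment $1,571.43.
Month 2: interest $16.24; balance after payment $1,552.67.
Closed form: n = −ln(1 − rB₀/P)/ln(1+r) = −ln(0.53057)/ln(1.01033) ≈ 61.652, so the balance reaches zero during payment 62.

62 months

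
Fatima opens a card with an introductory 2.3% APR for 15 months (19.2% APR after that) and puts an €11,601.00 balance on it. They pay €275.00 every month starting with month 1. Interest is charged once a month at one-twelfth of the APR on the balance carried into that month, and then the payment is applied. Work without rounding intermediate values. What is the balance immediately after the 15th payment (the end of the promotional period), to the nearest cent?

Promo months 1–15 at r₀ = 2.3%/12 = 0.00191667; months 16+ at r₁ = 19.2%/12 = 0.016.
After month 15: iterate B ← B·(1+r₀) − €275.00 for 15 months → €7,758.23.

€7,758.23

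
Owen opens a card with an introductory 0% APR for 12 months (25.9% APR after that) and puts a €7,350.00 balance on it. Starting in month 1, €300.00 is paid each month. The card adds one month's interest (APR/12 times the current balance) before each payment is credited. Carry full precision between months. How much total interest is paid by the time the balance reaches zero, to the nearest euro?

€668

Promo months 1–12 at r₀ = 0%/12 = 0; months 13+ at r₁ = 25.9%/12 = 0.0215833.
After month 12 (no interest yet): B = €7,350.00 − 12·€300.00 = €3,750.00.
Then at r₁ with €300.00/mo: n₂ = −ln(1 − r₁·B/P)/ln(1+r₁) ≈ 14.72 → 15 more payments.
Total paid = 26·€300.00 + €218.03 = €8,018.03; interest = €8,018.03 − €7,350.00 = €668.03.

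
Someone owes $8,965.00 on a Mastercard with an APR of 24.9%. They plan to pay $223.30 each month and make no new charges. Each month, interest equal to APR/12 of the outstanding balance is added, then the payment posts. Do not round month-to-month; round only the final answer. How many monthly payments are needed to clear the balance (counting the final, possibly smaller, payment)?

88 payments

Monthly rate r = 24.9%/12 = 2.075% = 0.02075.
Recurrence: B ← B·(1+r) − $223.30.
Month 1: interest $186.02; balance after payment $8,927.72.
Month 2: interest $185.25; balance after payment $8,889.67.
Closed form: n = −ln(1 − rB₀/P)/ln(1+r) = −ln(0.16693)/ln(1.02075) ≈ 87.165, so the balance reaches zero during payment 88.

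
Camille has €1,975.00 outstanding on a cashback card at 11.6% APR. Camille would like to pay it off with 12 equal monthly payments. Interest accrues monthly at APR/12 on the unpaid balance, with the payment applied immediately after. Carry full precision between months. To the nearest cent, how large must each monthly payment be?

€175.11

Monthly rate r = 11.6%/12 = 0.966667% = 0.00966667.
Level-payment amortization: P = B₀·r / (1 − (1+r)^(−n)) = 1975.00·0.00966667 / (1 − 1.00967^(−12)).
Denominator 1 − (1+r)^(−12) = 0.109028573.
P = 19.0917 / 0.109028573 ≈ 175.11.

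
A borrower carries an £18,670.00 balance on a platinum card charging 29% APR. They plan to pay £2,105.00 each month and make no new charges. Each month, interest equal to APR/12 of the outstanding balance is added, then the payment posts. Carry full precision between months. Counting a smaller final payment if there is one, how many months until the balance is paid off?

Monthly rate r = 29%/12 = 2.41667% = 0.0241667.
Recurrence: B ← B·(1+r) − £2,105.00.
Month 1: interest £451.19; balance after payment £17,016.19.
Month 2: interest £411.22; balance after payment £15,322.42.
Closed form: n = −ln(1 − rB₀/P)/ln(1+r) = −ln(0.78566)/ln(1.02417) ≈ 10.102, so the balance reaches zero during payment 11.

11 payments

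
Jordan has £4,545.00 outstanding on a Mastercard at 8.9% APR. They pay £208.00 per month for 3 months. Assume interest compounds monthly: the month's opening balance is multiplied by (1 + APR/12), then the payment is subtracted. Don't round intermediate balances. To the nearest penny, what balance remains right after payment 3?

Monthly rate r = 8.9%/12 = 0.741667% = 0.00741667.
Each month: B ← B·(1+r) − £208.00.
Month 1: interest £33.71; balance after payment £4,370.71.
Month 2: interest £32.42; balance after payment £4,195.12.
Month 3: interest £31.11; balance after payment £4,018.24.

£4,018.24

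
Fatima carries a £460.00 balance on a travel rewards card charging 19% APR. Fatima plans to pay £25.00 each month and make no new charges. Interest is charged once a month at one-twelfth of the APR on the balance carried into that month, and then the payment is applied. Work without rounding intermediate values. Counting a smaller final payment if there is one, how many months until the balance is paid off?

22 months

Monthly rate r = 19%/12 = 1.58333% = 0.0158333.
Recurrence: B ← B·(1+r) − £25.00.
Month 1: interest £7.28; balance after payment £442.28.
Month 2: interest £7.00; balance after payment £424.29.
Closed form: n = −ln(1 − rB₀/P)/ln(1+r) = −ln(0.70867)/ln(1.01583) ≈ 21.921, so the balance reaches zero during payment 22.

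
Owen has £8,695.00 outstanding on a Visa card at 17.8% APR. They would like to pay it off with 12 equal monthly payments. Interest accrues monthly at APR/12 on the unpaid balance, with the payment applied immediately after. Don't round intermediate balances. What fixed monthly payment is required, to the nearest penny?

Monthly rate r = 17.8%/12 = 1.48333% = 0.0148333.
Level-payment amortization: P = B₀·r / (1 − (1+r)^(−n)) = 8695.00·0.0148333 / (1 − 1.01483^(−12)).
Denominator 1 − (1+r)^(−12) = 0.161962764.
P = 128.976 / 0.161962764 ≈ 796.33.

£796.33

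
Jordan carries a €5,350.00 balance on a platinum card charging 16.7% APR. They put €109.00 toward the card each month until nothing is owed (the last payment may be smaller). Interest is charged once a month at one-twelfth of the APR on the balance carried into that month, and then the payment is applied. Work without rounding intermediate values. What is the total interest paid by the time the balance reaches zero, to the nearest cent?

€3,712.40

Monthly rate r = 16.7%/12 = 1.39167% = 0.0139167.
Payoff takes n = ⌈−ln(1 − rB₀/P)/ln(1+r)⌉ = ⌈83.140⌉ = 84 payments; the last is €15.40.
Total paid = 83·€109.00 + €15.40 = €9,062.40.
Total interest = total paid − principal = €9,062.40 − €5,350.00 = €3,712.40.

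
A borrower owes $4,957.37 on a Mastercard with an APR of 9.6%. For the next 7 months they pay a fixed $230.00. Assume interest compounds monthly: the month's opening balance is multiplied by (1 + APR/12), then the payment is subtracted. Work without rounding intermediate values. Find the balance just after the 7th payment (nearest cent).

$3,592.58

Monthly rate r = 9.6%/12 = 0.8% = 0.008.
Each month: B ← B·(1+r) − $230.00.
Month 1: interest $39.66; balance after payment $4,767.03.
Month 2: interest $38.14; balance after payment $4,575.17.
Month 3: interest $36.60; balance after payment $4,381.77.
Month 4: interest $35.05; balance after payment $4,186.82.
Month 5: interest $33.49; balance after payment $3,990.32.
Month 6: interest $31.92; balance after payment $3,792.24.
Month 7: interest $30.34; balance after payment $3,592.58.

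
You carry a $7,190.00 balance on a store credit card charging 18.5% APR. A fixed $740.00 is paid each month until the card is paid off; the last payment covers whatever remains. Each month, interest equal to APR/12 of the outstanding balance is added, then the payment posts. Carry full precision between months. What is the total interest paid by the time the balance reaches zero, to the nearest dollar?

Monthly rate r = 18.5%/12 = 1.54167% = 0.0154167.
Payoff takes n = ⌈−ln(1 − rB₀/P)/ln(1+r)⌉ = ⌈10.607⌉ = 11 payments; the last is $450.38.
Total paid = 10·$740.00 + $450.38 = $7,850.38.
Total interest = total paid − principal = $7,850.38 − $7,190.00 = $660.38.

$660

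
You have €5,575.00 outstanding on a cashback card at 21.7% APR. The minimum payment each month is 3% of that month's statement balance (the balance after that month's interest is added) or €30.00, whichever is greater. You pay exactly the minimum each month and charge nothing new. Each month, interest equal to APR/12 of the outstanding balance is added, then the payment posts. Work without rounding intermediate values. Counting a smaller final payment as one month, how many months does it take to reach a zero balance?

Monthly rate r = 21.7%/12 = 1.80833% = 0.0180833.
While 3% of the post-interest balance exceeds €30.00, each month B ← (B·(1+r))·(1 − 0.03), i.e. B shrinks by the factor (1+r)·0.97 = 0.98754.
This holds for months 1–139. Entering month 140 the balance is €975.88; 3% of the post-interest balance is now below €30.00, so the flat €30.00 minimum applies from here.
From month 140 a fixed €30.00 at rate r clears €975.88 in 50 more payments. Total: 139 + 50 = 189 months.

189 months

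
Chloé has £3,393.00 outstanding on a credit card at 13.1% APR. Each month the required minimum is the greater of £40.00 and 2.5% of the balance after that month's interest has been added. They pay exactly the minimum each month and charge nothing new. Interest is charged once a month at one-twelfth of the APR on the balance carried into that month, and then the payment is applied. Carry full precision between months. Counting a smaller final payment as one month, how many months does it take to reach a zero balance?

Monthly rate r = 13.1%/12 = 1.09167% = 0.0109167.
While 2.5% of the post-interest balance exceeds £40.00, each month B ← (B·(1+r))·(1 − 0.025), i.e. B shrinks by the factor (1+r)·0.975 = 0.98564.
This holds for months 1–53. Entering month 54 the balance is £1,576.68; 2.5% of the post-interest balance is now below £40.00, so the flat £40.00 minimum applies from here.
From month 54 a fixed £40.00 at rate r clears £1,576.68 in 52 more payments. Total: 53 + 52 = 105 months.

105 months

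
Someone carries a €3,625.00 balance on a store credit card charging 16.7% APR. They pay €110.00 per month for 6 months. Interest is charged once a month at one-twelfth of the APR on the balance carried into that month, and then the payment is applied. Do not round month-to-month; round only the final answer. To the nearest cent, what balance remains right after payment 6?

Monthly rate r = 16.7%/12 = 1.39167% = 0.0139167.
Each month: B ← B·(1+r) − €110.00.
Month 1: interest €50.45; balance after payment €3,565.45.
Month 2: interest €49.62; balance after payment €3,505.07.
Month 3: interest €48.78; balance after payment €3,443.85.
Month 4: interest €47.93; balance after payment €3,381.77.
Month 5: interest €47.06; balance after payment €3,318.84.
Month 6: interest €46.19; balance after payment €3,255.02.

€3,255.02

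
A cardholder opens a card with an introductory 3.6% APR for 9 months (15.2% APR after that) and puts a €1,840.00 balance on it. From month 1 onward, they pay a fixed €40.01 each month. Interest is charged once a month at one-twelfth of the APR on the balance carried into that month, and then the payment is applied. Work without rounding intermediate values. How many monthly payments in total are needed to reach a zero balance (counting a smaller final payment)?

Promo months 1–9 at r₀ = 3.6%/12 = 0.003; months 10+ at r₁ = 15.2%/12 = 0.0126667.
After month 9: iterate B ← B·(1+r₀) − €40.01 for 9 months → €1,525.84.
Then at r₁ with €40.01/mo: n₂ = −ln(1 − r₁·B/P)/ln(1+r₁) ≈ 52.42 → 53 more payments.

62 months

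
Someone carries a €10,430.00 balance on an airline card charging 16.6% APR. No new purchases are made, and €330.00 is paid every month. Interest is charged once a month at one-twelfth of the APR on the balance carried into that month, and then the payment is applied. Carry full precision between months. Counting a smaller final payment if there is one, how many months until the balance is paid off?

Monthly rate r = 16.6%/12 = 1.38333% = 0.0138333.
Recurrence: B ← B·(1+r) − €330.00.
Month 1: interest €144.28; balance after payment €10,244.28.
Month 2: interest €141.71; balance after payment €10,055.99.
Closed form: n = −ln(1 − rB₀/P)/ln(1+r) = −ln(0.56278)/ln(1.01383) ≈ 41.843, so the balance reaches zero during payment 42.

42 payments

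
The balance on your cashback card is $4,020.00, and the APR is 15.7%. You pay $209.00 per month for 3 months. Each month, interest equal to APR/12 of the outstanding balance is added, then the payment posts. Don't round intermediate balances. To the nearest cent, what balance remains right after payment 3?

$3,544.62

Monthly rate r = 15.7%/12 = 1.30833% = 0.0130833.
Each month: B ← B·(1+r) − $209.00.
Month 1: interest $52.59; balance after payment $3,863.59.
Month 2: interest $50.55; balance after payment $3,705.14.
Month 3: interest $48.48; balance after payment $3,544.62.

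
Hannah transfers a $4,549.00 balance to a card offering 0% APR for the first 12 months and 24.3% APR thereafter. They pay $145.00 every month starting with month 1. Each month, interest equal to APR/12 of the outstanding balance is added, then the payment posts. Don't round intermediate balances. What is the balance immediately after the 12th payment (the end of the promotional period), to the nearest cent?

$2,809.00

Promo months 1–12 at r₀ = 0%/12 = 0; months 13+ at r₁ = 24.3%/12 = 0.02025.
After month 12 (no interest yet): B = $4,549.00 − 12·$145.00 = $2,809.00.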